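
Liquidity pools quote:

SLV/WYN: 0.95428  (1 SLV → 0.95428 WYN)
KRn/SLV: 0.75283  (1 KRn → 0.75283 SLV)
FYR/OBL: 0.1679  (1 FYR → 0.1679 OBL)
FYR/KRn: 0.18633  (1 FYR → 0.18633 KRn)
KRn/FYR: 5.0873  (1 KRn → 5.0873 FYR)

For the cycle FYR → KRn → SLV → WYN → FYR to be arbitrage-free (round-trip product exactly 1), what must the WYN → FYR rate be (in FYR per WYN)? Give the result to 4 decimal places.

Known legs of the cycle: 0.18633 × 0.75283 × 0.95428 = 0.133861449408492
For no arbitrage the full-cycle product must be 1, so the missing rate is 1 / 0.133861449408492 ≈ 7.470411.

7.4704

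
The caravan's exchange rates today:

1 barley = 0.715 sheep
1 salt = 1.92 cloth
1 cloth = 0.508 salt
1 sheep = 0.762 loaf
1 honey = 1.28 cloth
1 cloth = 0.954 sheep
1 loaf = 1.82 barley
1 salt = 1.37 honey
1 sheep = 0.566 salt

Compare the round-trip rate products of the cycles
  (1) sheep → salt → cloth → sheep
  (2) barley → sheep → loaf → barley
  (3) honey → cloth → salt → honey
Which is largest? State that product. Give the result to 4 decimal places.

1.0367

(1) 0.566 × 1.92 × 0.954 = 1.03673
(2) 0.715 × 0.762 × 1.82 = 0.99159
(3) 1.28 × 0.508 × 1.37 = 0.89083
Highest is cycle (1) at 1.0367 (>1, arbitrage).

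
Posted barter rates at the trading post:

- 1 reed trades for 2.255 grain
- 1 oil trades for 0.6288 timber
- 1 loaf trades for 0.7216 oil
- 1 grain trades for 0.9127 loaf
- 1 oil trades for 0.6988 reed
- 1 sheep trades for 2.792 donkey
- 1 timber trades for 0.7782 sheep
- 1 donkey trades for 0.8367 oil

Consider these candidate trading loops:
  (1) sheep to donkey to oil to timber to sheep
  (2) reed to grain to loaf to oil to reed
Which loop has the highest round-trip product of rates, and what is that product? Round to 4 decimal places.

1.1431

(1) 2.792 × 0.8367 × 0.6288 × 0.7782 = 1.14311
(2) 2.255 × 0.9127 × 0.7216 × 0.6988 = 1.03782
Highest is cycle (1) at 1.1431 (>1, arbitrage).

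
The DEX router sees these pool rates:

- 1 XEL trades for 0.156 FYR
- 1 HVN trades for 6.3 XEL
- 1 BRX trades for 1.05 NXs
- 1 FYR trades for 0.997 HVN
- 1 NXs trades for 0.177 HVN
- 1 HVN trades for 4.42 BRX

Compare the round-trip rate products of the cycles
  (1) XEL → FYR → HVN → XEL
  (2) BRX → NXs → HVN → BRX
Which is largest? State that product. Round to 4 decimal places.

0.9799

(1) 0.156 × 0.997 × 6.3 = 0.97985
(2) 1.05 × 0.177 × 4.42 = 0.82146
Highest is cycle (1) at 0.9799 (≤1, no arbitrage).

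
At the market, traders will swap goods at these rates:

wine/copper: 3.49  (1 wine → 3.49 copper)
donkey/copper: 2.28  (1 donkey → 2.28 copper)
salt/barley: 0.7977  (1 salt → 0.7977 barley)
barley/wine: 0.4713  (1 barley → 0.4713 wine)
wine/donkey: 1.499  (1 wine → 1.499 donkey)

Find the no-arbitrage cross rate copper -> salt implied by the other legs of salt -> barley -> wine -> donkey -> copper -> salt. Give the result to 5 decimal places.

Known legs of the cycle: 0.7977 × 0.4713 × 1.499 × 2.28 = 1.2849123744972
For no arbitrage the full-cycle product must be 1, so the missing rate is 1 / 1.2849123744972 ≈ 0.7782632.

0.77826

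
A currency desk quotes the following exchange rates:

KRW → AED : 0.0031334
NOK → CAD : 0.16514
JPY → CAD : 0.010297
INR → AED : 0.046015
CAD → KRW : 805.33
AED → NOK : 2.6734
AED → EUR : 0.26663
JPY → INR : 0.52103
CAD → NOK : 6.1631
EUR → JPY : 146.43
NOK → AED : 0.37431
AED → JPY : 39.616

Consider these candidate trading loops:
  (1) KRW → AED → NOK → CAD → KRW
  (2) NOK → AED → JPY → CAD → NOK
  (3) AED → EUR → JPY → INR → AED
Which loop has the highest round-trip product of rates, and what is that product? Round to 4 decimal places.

1.1141

(1) 0.0031334 × 2.6734 × 0.16514 × 805.33 = 1.11405
(2) 0.37431 × 39.616 × 0.010297 × 6.1631 = 0.94105
(3) 0.26663 × 146.43 × 0.52103 × 0.046015 = 0.93605
Highest is cycle (1) at 1.1141 (>1, arbitrage).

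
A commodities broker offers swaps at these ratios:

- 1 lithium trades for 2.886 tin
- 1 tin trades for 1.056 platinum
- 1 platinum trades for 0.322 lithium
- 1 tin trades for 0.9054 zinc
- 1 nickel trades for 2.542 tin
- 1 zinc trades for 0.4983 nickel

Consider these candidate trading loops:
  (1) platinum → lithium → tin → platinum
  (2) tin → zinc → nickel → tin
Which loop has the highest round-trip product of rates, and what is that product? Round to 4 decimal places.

(1) 0.322 × 2.886 × 1.056 = 0.98133
(2) 0.9054 × 0.4983 × 2.542 = 1.14685
Highest is cycle (2) at 1.1469 (>1, arbitrage).

1.1469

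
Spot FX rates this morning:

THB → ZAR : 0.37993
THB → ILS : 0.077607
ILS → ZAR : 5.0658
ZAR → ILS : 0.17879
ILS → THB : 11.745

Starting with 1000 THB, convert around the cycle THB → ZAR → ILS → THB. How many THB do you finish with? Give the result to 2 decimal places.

797.81

1000 THB × 0.37993 = 379.93 ZAR
379.93 ZAR × 0.17879 = 67.9276847 ILS
67.9276847 ILS × 11.745 = 797.8106568015 THB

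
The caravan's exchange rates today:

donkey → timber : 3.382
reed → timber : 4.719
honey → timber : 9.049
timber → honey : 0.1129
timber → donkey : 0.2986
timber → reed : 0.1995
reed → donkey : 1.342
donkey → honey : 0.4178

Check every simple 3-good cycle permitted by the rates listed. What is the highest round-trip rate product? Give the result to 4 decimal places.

timber→donkey→honey→timber: 0.2986 × 0.4178 × 9.049 = 1.12891
timber→reed→donkey→timber: 0.1995 × 1.342 × 3.382 = 0.90546
Maximum is timber→donkey→honey→timber at 1.1289; arbitrage exists.

1.1289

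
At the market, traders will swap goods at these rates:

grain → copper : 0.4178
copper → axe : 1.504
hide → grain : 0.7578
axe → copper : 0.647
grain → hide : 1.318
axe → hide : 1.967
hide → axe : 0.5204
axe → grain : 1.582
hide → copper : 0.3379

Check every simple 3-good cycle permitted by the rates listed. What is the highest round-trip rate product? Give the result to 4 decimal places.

hide→axe→grain→hide: 0.5204 × 1.582 × 1.318 = 1.08507
copper→axe→hide→copper: 1.504 × 1.967 × 0.3379 = 0.99963
copper→axe→grain→copper: 1.504 × 1.582 × 0.4178 = 0.99408
Maximum is hide→axe→grain→hide at 1.0851; arbitrage exists.

1.0851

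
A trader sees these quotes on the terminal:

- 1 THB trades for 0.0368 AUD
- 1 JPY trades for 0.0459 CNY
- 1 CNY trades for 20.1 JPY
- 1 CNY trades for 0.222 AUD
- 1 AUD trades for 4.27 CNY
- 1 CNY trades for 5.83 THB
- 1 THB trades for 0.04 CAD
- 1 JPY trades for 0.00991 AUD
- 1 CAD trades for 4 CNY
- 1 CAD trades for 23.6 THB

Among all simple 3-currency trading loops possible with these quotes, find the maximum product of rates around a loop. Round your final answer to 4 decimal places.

0.9328

CNY→THB→CAD→CNY: 5.83 × 0.04 × 4 = 0.93280
CNY→THB→AUD→CNY: 5.83 × 0.0368 × 4.27 = 0.91610
CNY→JPY→AUD→CNY: 20.1 × 0.00991 × 4.27 = 0.85055
Maximum is CNY→THB→CAD→CNY at 0.9328; no arbitrage — every cycle loses value.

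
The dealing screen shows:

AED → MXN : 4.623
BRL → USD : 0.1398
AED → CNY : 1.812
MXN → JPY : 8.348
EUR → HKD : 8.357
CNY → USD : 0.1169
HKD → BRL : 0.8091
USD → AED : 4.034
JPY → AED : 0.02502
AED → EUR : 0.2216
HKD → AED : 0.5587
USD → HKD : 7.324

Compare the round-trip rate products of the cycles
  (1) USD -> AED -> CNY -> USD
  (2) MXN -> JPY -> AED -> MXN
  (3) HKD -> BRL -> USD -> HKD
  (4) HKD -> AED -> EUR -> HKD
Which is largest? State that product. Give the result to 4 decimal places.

1.0347

(1) 4.034 × 1.812 × 0.1169 = 0.85449
(2) 8.348 × 0.02502 × 4.623 = 0.96559
(3) 0.8091 × 0.1398 × 7.324 = 0.82843
(4) 0.5587 × 0.2216 × 8.357 = 1.03466
Highest is cycle (4) at 1.0347 (>1, arbitrage).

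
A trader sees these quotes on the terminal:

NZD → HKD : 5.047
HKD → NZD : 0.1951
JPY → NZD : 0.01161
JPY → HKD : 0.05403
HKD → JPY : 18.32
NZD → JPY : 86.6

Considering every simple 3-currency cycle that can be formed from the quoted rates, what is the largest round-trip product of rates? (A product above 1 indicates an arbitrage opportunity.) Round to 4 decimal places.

HKD→JPY→NZD→HKD: 18.32 × 0.01161 × 5.047 = 1.07347
HKD→NZD→JPY→HKD: 0.1951 × 86.6 × 0.05403 = 0.91287
Maximum is HKD→JPY→NZD→HKD at 1.0735; arbitrage exists.

1.0735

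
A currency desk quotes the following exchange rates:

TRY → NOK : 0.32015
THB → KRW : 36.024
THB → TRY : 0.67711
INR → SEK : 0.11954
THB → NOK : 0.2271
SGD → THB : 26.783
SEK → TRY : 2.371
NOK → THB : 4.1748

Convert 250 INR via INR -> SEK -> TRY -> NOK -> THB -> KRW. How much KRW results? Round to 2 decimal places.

3411.66

250 INR × 0.11954 = 29.885 SEK
29.885 SEK × 2.371 = 70.857335 TRY
70.857335 TRY × 0.32015 = 22.68497580025 NOK
22.68497580025 NOK × 4.1748 = 94.7052369708837 THB
94.7052369708837 THB × 36.024 = 3411.6614566391144088 KRW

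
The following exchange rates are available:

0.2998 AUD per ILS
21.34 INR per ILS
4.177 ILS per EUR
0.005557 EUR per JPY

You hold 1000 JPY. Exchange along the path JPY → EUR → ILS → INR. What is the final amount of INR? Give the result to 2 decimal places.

495.34

1000 JPY × 0.005557 = 5.557 EUR
5.557 EUR × 4.177 = 23.211589 ILS
23.211589 ILS × 21.34 = 495.33530926 INR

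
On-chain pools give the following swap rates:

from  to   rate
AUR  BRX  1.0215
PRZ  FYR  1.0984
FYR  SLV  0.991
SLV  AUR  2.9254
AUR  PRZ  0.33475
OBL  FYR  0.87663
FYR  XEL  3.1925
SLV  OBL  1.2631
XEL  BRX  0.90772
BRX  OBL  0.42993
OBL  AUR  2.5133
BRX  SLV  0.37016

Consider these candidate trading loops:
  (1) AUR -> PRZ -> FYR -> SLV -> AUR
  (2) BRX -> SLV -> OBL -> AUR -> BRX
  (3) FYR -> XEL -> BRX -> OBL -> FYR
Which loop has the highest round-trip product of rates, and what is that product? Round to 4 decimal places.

(1) 0.33475 × 1.0984 × 0.991 × 2.9254 = 1.06596
(2) 0.37016 × 1.2631 × 2.5133 × 1.0215 = 1.20036
(3) 3.1925 × 0.90772 × 0.42993 × 0.87663 = 1.09219
Highest is cycle (2) at 1.2004 (>1, arbitrage).

1.2004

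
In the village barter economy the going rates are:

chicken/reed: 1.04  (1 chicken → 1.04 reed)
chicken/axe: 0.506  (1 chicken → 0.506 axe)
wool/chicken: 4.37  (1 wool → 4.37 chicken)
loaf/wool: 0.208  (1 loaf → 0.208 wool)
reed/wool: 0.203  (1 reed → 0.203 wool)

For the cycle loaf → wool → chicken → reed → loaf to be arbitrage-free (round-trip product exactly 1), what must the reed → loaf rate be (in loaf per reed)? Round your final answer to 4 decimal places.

1.0578

Known legs of the cycle: 0.208 × 4.37 × 1.04 = 0.9453184
For no arbitrage the full-cycle product must be 1, so the missing rate is 1 / 0.9453184 ≈ 1.057845.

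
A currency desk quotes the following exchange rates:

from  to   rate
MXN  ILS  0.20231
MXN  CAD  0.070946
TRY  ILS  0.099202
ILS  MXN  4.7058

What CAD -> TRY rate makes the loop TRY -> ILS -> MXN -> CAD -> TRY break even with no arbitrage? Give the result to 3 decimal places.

30.194

Known legs of the cycle: 0.099202 × 4.7058 × 0.070946 = 0.0331193502459336
For no arbitrage the full-cycle product must be 1, so the missing rate is 1 / 0.0331193502459336 ≈ 30.19383.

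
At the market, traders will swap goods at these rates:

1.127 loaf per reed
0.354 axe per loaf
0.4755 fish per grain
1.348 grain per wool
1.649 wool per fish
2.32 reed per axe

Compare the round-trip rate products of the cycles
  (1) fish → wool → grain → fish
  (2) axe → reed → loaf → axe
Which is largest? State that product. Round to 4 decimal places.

1.0570

(1) 1.649 × 1.348 × 0.4755 = 1.05697
(2) 2.32 × 1.127 × 0.354 = 0.92558
Highest is cycle (1) at 1.0570 (>1, arbitrage).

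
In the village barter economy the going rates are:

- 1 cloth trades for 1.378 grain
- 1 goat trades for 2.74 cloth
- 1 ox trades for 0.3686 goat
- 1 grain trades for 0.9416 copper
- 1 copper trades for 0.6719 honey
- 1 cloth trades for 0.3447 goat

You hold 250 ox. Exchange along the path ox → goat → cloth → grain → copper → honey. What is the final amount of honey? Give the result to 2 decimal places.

250 ox × 0.3686 = 92.15 goat
92.15 goat × 2.74 = 252.491 cloth
252.491 cloth × 1.378 = 347.932598 grain
347.932598 grain × 0.9416 = 327.6133342768 copper
327.6133342768 copper × 0.6719 = 220.12339930058192 honey

220.12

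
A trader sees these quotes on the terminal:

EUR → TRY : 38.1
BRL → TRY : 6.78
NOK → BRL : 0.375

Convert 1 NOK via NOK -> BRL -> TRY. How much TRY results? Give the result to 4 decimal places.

1 NOK × 0.375 = 0.375 BRL
0.375 BRL × 6.78 = 2.5425 TRY

2.5425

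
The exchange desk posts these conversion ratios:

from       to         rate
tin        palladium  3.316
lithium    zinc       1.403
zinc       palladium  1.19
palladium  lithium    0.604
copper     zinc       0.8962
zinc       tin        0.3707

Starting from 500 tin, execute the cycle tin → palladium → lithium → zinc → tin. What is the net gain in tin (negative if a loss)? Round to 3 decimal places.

500 tin × 3.316 = 1658 palladium
1658 palladium × 0.604 = 1001.432 lithium
1001.432 lithium × 1.403 = 1405.009096 zinc
1405.009096 zinc × 0.3707 = 520.8368718872 tin
Net change: 520.8368718872 − 500 = 20.8368718872 tin

20.837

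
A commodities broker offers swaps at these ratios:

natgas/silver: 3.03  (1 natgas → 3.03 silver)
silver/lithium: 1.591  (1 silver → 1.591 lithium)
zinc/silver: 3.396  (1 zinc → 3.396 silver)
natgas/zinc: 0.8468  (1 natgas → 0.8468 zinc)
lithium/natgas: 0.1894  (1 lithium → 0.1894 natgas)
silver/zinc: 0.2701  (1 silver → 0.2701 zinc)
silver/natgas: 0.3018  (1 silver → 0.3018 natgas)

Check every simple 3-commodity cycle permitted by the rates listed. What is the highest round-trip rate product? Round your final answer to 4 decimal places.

0.9130

silver→lithium→natgas→silver: 1.591 × 0.1894 × 3.03 = 0.91305
silver→natgas→zinc→silver: 0.3018 × 0.8468 × 3.396 = 0.86790
Maximum is silver→lithium→natgas→silver at 0.9130; no arbitrage — every cycle loses value.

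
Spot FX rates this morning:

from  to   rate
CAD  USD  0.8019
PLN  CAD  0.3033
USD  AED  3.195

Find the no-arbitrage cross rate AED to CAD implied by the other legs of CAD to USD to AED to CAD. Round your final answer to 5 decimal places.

Known legs of the cycle: 0.8019 × 3.195 = 2.5620705
For no arbitrage the full-cycle product must be 1, so the missing rate is 1 / 2.5620705 ≈ 0.3903093.

0.39031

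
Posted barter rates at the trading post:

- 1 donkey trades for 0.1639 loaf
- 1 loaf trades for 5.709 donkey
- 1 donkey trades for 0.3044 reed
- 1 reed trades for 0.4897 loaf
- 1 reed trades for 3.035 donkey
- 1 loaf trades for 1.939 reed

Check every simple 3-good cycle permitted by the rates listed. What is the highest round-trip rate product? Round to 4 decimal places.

donkey→loaf→reed→donkey: 0.1639 × 1.939 × 3.035 = 0.96453
donkey→reed→loaf→donkey: 0.3044 × 0.4897 × 5.709 = 0.85101
Maximum is donkey→loaf→reed→donkey at 0.9645; no arbitrage — every cycle loses value.

0.9645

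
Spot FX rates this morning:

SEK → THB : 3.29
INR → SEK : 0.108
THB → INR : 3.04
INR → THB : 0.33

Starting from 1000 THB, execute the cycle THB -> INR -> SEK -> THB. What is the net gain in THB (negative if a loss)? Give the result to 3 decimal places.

80.173

1000 THB × 3.04 = 3040 INR
3040 INR × 0.108 = 328.32 SEK
328.32 SEK × 3.29 = 1080.1728 THB
Net change: 1080.1728 − 1000 = 80.1728 THB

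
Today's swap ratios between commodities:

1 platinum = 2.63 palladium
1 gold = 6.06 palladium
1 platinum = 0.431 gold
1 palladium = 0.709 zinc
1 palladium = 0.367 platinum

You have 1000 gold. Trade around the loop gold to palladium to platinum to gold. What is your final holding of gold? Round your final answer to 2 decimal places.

958.55

1000 gold × 6.06 = 6060 palladium
6060 palladium × 0.367 = 2224.02 platinum
2224.02 platinum × 0.431 = 958.55262 gold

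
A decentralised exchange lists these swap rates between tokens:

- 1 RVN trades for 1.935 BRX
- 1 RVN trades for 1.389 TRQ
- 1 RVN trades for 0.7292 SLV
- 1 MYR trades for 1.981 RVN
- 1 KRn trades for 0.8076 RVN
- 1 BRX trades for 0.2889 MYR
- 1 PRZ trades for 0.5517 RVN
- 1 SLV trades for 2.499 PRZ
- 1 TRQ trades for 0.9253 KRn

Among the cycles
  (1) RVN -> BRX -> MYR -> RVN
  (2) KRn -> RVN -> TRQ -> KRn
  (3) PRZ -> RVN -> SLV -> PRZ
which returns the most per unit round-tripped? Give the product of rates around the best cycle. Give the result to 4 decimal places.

(1) 1.935 × 0.2889 × 1.981 = 1.10742
(2) 0.8076 × 1.389 × 0.9253 = 1.03796
(3) 0.5517 × 0.7292 × 2.499 = 1.00535
Highest is cycle (1) at 1.1074 (>1, arbitrage).

1.1074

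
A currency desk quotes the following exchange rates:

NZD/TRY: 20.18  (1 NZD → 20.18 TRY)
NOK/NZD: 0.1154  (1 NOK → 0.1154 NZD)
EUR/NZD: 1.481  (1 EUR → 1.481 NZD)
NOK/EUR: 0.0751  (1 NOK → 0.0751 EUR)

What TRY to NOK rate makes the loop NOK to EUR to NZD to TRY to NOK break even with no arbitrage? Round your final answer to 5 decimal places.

0.44554

Known legs of the cycle: 0.0751 × 1.481 × 20.18 = 2.244482158
For no arbitrage the full-cycle product must be 1, so the missing rate is 1 / 2.244482158 ≈ 0.4455371.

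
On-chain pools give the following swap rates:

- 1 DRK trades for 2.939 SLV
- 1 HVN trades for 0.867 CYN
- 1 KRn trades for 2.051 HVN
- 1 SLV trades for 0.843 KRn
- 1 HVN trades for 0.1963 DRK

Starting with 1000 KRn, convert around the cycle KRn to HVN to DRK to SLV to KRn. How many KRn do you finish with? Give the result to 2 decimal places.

997.50

1000 KRn × 2.051 = 2051 HVN
2051 HVN × 0.1963 = 402.6113 DRK
402.6113 DRK × 2.939 = 1183.2746107 SLV
1183.2746107 SLV × 0.843 = 997.5004968201 KRn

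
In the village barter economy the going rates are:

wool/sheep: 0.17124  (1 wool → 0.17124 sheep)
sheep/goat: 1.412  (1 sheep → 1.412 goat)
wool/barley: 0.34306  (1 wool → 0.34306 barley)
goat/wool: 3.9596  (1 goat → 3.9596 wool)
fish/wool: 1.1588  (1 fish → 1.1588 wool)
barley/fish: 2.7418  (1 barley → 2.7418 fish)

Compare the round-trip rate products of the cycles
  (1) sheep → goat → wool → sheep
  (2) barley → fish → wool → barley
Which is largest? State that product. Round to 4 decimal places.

1.0900

(1) 1.412 × 3.9596 × 0.17124 = 0.95740
(2) 2.7418 × 1.1588 × 0.34306 = 1.08997
Highest is cycle (2) at 1.0900 (>1, arbitrage).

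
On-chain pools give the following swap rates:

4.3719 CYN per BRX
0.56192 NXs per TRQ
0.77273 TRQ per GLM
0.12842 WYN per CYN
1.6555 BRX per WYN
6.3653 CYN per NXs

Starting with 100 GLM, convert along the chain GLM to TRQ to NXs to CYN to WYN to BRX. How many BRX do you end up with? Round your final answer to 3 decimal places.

100 GLM × 0.77273 = 77.273 TRQ
77.273 TRQ × 0.56192 = 43.42124416 NXs
43.42124416 NXs × 6.3653 = 276.389245451648 CYN
276.389245451648 CYN × 0.12842 = 35.49390690090063616 WYN
35.49390690090063616 WYN × 1.6555 = 58.76016287444100316288 BRX

58.760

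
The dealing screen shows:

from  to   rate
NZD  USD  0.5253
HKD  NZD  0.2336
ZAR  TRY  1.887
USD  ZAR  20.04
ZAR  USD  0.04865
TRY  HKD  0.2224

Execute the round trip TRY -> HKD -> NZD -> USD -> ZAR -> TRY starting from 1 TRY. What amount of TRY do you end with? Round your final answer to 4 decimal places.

1.0320

1 TRY × 0.2224 = 0.2224 HKD
0.2224 HKD × 0.2336 = 0.05195264 NZD
0.05195264 NZD × 0.5253 = 0.027290721792 USD
0.027290721792 USD × 20.04 = 0.54690606471168 ZAR
0.54690606471168 ZAR × 1.887 = 1.03201174411094016 TRY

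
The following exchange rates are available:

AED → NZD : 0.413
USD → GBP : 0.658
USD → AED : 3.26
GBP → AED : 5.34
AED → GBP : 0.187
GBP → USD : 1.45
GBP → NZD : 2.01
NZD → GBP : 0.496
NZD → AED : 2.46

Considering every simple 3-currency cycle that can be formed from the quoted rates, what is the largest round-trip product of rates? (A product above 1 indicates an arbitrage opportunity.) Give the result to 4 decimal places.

GBP→AED→NZD→GBP: 5.34 × 0.413 × 0.496 = 1.09389
GBP→NZD→AED→GBP: 2.01 × 2.46 × 0.187 = 0.92464
GBP→USD→AED→GBP: 1.45 × 3.26 × 0.187 = 0.88395
Maximum is GBP→AED→NZD→GBP at 1.0939; arbitrage exists.

1.0939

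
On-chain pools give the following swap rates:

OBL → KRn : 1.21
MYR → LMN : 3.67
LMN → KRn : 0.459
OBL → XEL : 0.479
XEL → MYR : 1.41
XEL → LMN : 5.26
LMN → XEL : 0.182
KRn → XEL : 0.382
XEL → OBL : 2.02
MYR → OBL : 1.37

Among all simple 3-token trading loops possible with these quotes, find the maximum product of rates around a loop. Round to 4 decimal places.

XEL→MYR→LMN→XEL: 1.41 × 3.67 × 0.182 = 0.94180
XEL→OBL→KRn→XEL: 2.02 × 1.21 × 0.382 = 0.93368
XEL→MYR→OBL→XEL: 1.41 × 1.37 × 0.479 = 0.92528
XEL→LMN→KRn→XEL: 5.26 × 0.459 × 0.382 = 0.92228
Maximum is XEL→MYR→LMN→XEL at 0.9418; no arbitrage — every cycle loses value.

0.9418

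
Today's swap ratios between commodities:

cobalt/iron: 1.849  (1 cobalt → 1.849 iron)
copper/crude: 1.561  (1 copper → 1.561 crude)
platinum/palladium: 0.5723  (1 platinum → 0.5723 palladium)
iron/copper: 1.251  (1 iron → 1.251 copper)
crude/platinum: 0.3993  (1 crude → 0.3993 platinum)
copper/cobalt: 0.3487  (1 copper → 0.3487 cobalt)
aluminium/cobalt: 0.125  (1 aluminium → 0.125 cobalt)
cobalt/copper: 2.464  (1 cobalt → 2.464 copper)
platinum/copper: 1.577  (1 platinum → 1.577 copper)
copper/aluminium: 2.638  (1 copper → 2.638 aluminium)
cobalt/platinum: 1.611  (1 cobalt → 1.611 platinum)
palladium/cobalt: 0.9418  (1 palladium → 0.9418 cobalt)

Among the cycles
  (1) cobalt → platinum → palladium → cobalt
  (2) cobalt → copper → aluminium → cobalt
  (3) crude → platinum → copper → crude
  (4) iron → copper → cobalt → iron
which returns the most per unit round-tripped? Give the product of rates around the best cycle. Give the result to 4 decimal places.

0.9830

(1) 1.611 × 0.5723 × 0.9418 = 0.86832
(2) 2.464 × 2.638 × 0.125 = 0.81250
(3) 0.3993 × 1.577 × 1.561 = 0.98296
(4) 1.251 × 0.3487 × 1.849 = 0.80658
Highest is cycle (3) at 0.9830 (≤1, no arbitrage).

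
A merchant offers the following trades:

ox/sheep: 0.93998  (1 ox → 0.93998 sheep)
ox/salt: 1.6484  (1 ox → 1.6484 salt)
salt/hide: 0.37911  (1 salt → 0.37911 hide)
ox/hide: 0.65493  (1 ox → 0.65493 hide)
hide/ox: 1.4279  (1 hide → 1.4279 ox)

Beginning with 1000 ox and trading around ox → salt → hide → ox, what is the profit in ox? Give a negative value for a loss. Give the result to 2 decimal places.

-107.67

1000 ox × 1.6484 = 1648.4 salt
1648.4 salt × 0.37911 = 624.924924 hide
624.924924 hide × 1.4279 = 892.3302989796 ox
Net change: 892.3302989796 − 1000 = -107.6697010204 ox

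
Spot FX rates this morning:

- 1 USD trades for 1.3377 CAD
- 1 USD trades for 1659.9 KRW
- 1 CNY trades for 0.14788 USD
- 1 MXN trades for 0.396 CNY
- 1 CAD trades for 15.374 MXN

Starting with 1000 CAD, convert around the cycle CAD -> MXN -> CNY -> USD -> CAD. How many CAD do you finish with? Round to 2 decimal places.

1000 CAD × 15.374 = 15374 MXN
15374 MXN × 0.396 = 6088.104 CNY
6088.104 CNY × 0.14788 = 900.30881952 USD
900.30881952 USD × 1.3377 = 1204.343107871904 CAD

1204.34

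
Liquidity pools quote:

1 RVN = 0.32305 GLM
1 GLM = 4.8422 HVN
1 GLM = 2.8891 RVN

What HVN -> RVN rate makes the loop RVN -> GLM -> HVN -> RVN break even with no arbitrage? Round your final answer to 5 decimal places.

Known legs of the cycle: 0.32305 × 4.8422 = 1.56427271
For no arbitrage the full-cycle product must be 1, so the missing rate is 1 / 1.56427271 ≈ 0.6392747.

0.63927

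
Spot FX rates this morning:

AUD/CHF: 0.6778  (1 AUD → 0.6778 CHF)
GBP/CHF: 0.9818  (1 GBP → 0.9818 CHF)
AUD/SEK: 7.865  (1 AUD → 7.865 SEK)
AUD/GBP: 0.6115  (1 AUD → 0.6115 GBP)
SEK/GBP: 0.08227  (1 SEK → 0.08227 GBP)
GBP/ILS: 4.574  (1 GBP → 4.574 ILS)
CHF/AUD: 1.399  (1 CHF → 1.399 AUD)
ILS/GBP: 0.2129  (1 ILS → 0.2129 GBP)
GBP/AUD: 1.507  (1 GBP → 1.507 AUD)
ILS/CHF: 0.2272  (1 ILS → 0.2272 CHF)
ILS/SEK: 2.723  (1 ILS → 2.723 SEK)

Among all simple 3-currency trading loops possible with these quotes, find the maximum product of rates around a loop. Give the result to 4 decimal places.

SEK→GBP→ILS→SEK: 0.08227 × 4.574 × 2.723 = 1.02467
AUD→SEK→GBP→AUD: 7.865 × 0.08227 × 1.507 = 0.97511
AUD→GBP→CHF→AUD: 0.6115 × 0.9818 × 1.399 = 0.83992
Maximum is SEK→GBP→ILS→SEK at 1.0247; arbitrage exists.

1.0247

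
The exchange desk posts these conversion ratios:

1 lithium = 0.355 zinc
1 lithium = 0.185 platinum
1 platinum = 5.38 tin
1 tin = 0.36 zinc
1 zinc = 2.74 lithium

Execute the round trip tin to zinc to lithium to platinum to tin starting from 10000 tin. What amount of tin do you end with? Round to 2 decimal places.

9817.64

10000 tin × 0.36 = 3600 zinc
3600 zinc × 2.74 = 9864 lithium
9864 lithium × 0.185 = 1824.84 platinum
1824.84 platinum × 5.38 = 9817.6392 tin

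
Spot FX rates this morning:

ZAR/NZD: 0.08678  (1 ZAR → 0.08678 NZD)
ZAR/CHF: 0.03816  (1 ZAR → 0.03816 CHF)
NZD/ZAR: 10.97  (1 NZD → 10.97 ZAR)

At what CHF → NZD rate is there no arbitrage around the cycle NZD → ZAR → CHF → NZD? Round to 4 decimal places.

Known legs of the cycle: 10.97 × 0.03816 = 0.4186152
For no arbitrage the full-cycle product must be 1, so the missing rate is 1 / 0.4186152 ≈ 2.388829.

2.3888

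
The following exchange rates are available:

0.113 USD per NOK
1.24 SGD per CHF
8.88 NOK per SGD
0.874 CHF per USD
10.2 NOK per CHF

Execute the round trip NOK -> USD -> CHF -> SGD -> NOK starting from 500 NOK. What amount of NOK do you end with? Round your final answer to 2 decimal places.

500 NOK × 0.113 = 56.5 USD
56.5 USD × 0.874 = 49.381 CHF
49.381 CHF × 1.24 = 61.23244 SGD
61.23244 SGD × 8.88 = 543.7440672 NOK

543.74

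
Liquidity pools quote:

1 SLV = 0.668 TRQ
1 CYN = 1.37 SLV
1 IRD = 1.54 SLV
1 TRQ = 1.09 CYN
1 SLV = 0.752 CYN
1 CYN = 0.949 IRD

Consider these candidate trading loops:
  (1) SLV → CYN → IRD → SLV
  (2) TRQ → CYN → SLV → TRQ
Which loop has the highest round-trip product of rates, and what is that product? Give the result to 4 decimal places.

1.0990

(1) 0.752 × 0.949 × 1.54 = 1.09902
(2) 1.09 × 1.37 × 0.668 = 0.99752
Highest is cycle (1) at 1.0990 (>1, arbitrage).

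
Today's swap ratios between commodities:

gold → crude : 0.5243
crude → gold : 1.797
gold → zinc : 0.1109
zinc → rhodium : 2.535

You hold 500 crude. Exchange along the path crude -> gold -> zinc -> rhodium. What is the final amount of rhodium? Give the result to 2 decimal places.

500 crude × 1.797 = 898.5 gold
898.5 gold × 0.1109 = 99.64365 zinc
99.64365 zinc × 2.535 = 252.59665275 rhodium

252.60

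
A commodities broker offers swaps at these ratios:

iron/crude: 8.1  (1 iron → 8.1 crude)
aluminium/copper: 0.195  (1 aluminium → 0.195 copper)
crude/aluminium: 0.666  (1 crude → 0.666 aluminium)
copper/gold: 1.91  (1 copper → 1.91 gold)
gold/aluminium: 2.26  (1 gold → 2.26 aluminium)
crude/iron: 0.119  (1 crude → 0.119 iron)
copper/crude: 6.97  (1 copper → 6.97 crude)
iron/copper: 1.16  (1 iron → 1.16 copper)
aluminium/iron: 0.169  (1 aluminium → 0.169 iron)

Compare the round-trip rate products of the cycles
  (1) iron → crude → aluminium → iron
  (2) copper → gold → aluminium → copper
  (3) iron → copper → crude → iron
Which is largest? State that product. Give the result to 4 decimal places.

0.9621

(1) 8.1 × 0.666 × 0.169 = 0.91169
(2) 1.91 × 2.26 × 0.195 = 0.84174
(3) 1.16 × 6.97 × 0.119 = 0.96214
Highest is cycle (3) at 0.9621 (≤1, no arbitrage).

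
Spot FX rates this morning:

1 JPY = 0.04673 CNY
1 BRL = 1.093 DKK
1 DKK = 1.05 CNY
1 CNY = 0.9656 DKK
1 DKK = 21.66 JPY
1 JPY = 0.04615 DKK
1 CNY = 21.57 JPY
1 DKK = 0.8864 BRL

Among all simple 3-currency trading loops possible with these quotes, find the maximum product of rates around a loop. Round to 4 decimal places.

1.0452

JPY→DKK→CNY→JPY: 0.04615 × 1.05 × 21.57 = 1.04523
JPY→CNY→DKK→JPY: 0.04673 × 0.9656 × 21.66 = 0.97735
Maximum is JPY→DKK→CNY→JPY at 1.0452; arbitrage exists.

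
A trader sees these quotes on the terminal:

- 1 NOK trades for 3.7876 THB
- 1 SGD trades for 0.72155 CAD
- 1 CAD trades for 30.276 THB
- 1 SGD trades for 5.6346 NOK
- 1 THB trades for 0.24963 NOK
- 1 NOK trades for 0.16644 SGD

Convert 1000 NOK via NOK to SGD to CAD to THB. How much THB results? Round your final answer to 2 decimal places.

3635.99

1000 NOK × 0.16644 = 166.44 SGD
166.44 SGD × 0.72155 = 120.094782 CAD
120.094782 CAD × 30.276 = 3635.989619832 THB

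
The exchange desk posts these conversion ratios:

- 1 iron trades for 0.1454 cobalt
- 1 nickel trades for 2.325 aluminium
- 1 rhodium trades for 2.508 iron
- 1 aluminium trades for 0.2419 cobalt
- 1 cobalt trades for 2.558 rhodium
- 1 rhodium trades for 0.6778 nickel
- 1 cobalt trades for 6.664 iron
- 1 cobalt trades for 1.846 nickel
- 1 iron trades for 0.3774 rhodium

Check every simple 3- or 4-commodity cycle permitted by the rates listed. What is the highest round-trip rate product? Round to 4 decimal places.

1.0382

cobalt→nickel→aluminium→cobalt: 1.846 × 2.325 × 0.2419 = 1.03822
cobalt→rhodium→nickel→aluminium→cobalt: 2.558 × 0.6778 × 2.325 × 0.2419 = 0.97513
cobalt→rhodium→iron→cobalt: 2.558 × 2.508 × 0.1454 = 0.93281
Maximum is cobalt→nickel→aluminium→cobalt at 1.0382; arbitrage exists.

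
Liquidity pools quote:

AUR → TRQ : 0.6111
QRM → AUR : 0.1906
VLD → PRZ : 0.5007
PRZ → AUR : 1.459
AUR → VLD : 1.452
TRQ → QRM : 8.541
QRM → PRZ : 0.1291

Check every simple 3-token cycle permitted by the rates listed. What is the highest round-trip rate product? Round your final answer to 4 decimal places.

AUR→VLD→PRZ→AUR: 1.452 × 0.5007 × 1.459 = 1.06072
TRQ→QRM→AUR→TRQ: 8.541 × 0.1906 × 0.6111 = 0.99482
Maximum is AUR→VLD→PRZ→AUR at 1.0607; arbitrage exists.

1.0607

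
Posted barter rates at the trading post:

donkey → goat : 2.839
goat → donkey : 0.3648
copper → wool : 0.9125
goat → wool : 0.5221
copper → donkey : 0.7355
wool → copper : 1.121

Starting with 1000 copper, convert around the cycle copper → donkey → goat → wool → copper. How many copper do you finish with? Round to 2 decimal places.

1222.10

1000 copper × 0.7355 = 735.5 donkey
735.5 donkey × 2.839 = 2088.0845 goat
2088.0845 goat × 0.5221 = 1090.18891745 wool
1090.18891745 wool × 1.121 = 1222.10177646145 copper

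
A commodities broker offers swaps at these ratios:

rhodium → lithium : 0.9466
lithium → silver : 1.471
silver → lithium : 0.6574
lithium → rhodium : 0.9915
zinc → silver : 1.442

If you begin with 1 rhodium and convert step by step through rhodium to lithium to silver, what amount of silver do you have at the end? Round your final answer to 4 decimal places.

1.3924

1 rhodium × 0.9466 = 0.9466 lithium
0.9466 lithium × 1.471 = 1.3924486 silver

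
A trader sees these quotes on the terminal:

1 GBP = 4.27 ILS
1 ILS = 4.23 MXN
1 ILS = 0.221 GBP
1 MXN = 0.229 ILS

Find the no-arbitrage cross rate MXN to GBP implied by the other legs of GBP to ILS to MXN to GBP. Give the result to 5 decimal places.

Known legs of the cycle: 4.27 × 4.23 = 18.0621
For no arbitrage the full-cycle product must be 1, so the missing rate is 1 / 18.0621 ≈ 0.0553645.

0.05536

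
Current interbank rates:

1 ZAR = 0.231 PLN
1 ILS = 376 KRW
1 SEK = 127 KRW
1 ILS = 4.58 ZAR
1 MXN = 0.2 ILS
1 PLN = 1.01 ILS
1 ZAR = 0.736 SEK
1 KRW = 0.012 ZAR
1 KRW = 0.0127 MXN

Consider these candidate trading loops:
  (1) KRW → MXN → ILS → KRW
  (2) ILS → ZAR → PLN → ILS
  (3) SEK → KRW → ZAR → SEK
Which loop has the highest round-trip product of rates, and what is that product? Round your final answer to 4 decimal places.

(1) 0.0127 × 0.2 × 376 = 0.95504
(2) 4.58 × 0.231 × 1.01 = 1.06856
(3) 127 × 0.012 × 0.736 = 1.12166
Highest is cycle (3) at 1.1217 (>1, arbitrage).

1.1217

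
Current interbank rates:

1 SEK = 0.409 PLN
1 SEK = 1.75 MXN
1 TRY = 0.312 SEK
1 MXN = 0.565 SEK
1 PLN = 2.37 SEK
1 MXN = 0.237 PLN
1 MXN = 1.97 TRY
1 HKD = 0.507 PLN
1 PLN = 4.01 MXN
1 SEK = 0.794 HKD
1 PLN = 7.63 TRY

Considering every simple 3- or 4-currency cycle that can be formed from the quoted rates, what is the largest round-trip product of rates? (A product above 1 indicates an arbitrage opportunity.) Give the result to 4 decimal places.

1.0756

SEK→MXN→TRY→SEK: 1.75 × 1.97 × 0.312 = 1.07562
SEK→PLN→MXN→TRY→SEK: 0.409 × 4.01 × 1.97 × 0.312 = 1.00806
SEK→MXN→PLN→TRY→SEK: 1.75 × 0.237 × 7.63 × 0.312 = 0.98734
SEK→MXN→PLN→SEK: 1.75 × 0.237 × 2.37 = 0.98296
SEK→PLN→TRY→SEK: 0.409 × 7.63 × 0.312 = 0.97365
SEK→HKD→PLN→TRY→SEK: 0.794 × 0.507 × 7.63 × 0.312 = 0.95831
SEK→HKD→PLN→SEK: 0.794 × 0.507 × 2.37 = 0.95406
SEK→PLN→MXN→SEK: 0.409 × 4.01 × 0.565 = 0.92665
SEK→HKD→PLN→MXN→SEK: 0.794 × 0.507 × 4.01 × 0.565 = 0.91206
Maximum is SEK→MXN→TRY→SEK at 1.0756; arbitrage exists.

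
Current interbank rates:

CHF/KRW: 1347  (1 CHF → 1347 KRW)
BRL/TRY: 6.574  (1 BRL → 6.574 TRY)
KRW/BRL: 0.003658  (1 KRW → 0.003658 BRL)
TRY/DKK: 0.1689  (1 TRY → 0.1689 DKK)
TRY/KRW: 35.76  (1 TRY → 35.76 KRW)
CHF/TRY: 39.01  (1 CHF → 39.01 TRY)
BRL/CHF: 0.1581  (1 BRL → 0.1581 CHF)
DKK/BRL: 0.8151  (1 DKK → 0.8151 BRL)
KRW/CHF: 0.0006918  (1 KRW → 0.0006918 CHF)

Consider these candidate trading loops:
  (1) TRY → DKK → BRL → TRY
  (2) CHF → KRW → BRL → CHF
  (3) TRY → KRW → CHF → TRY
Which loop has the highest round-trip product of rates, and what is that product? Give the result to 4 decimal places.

0.9651

(1) 0.1689 × 0.8151 × 6.574 = 0.90505
(2) 1347 × 0.003658 × 0.1581 = 0.77901
(3) 35.76 × 0.0006918 × 39.01 = 0.96506
Highest is cycle (3) at 0.9651 (≤1, no arbitrage).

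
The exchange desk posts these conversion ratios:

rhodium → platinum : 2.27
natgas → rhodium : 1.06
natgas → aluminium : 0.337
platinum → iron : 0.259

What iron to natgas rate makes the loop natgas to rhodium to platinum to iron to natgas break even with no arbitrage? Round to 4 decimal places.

1.6046

Known legs of the cycle: 1.06 × 2.27 × 0.259 = 0.6232058
For no arbitrage the full-cycle product must be 1, so the missing rate is 1 / 0.6232058 ≈ 1.604606.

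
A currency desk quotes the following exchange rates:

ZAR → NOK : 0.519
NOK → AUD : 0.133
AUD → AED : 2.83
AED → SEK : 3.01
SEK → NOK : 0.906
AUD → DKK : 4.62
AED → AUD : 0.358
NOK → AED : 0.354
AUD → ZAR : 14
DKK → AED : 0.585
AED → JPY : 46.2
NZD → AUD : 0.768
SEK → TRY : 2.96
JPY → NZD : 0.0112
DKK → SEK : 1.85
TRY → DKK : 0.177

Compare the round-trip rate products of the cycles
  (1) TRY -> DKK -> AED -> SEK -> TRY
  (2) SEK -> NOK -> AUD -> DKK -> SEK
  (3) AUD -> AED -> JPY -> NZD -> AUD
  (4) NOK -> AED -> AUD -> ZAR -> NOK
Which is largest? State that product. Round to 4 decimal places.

1.1246

(1) 0.177 × 0.585 × 3.01 × 2.96 = 0.92254
(2) 0.906 × 0.133 × 4.62 × 1.85 = 1.02990
(3) 2.83 × 46.2 × 0.0112 × 0.768 = 1.12462
(4) 0.354 × 0.358 × 14 × 0.519 = 0.92083
Highest is cycle (3) at 1.1246 (>1, arbitrage).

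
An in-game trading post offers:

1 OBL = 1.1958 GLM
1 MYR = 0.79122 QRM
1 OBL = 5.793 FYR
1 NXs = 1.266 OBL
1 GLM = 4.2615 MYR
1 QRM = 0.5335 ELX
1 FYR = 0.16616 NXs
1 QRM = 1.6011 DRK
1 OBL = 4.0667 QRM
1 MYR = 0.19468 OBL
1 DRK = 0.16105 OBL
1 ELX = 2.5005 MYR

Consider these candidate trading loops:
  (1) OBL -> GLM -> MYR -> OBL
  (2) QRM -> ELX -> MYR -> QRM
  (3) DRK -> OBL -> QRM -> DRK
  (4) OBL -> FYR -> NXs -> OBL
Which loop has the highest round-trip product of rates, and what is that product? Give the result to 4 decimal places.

(1) 1.1958 × 4.2615 × 0.19468 = 0.99207
(2) 0.5335 × 2.5005 × 0.79122 = 1.05550
(3) 0.16105 × 4.0667 × 1.6011 = 1.04863
(4) 5.793 × 0.16616 × 1.266 = 1.21861
Highest is cycle (4) at 1.2186 (>1, arbitrage).

1.2186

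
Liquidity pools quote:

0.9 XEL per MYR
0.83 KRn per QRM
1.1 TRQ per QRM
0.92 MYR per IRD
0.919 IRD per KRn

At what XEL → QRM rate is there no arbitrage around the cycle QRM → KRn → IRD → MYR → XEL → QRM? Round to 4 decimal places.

Known legs of the cycle: 0.83 × 0.919 × 0.92 × 0.9 = 0.63157356
For no arbitrage the full-cycle product must be 1, so the missing rate is 1 / 0.63157356 ≈ 1.583347.

1.5833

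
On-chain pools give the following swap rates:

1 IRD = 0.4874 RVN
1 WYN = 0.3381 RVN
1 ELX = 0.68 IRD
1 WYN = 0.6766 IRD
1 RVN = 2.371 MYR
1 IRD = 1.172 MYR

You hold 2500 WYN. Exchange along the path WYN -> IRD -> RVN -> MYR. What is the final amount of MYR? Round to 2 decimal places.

2500 WYN × 0.6766 = 1691.5 IRD
1691.5 IRD × 0.4874 = 824.4371 RVN
824.4371 RVN × 2.371 = 1954.7403641 MYR

1954.74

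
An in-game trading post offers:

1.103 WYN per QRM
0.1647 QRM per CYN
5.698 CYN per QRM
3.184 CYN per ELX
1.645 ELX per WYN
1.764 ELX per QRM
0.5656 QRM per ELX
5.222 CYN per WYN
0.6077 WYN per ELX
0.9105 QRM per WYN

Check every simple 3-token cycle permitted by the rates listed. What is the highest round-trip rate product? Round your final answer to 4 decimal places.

1.0262

ELX→QRM→WYN→ELX: 0.5656 × 1.103 × 1.645 = 1.02624
ELX→WYN→QRM→ELX: 0.6077 × 0.9105 × 1.764 = 0.97604
QRM→WYN→CYN→QRM: 1.103 × 5.222 × 0.1647 = 0.94865
ELX→CYN→QRM→ELX: 3.184 × 0.1647 × 1.764 = 0.92505
Maximum is ELX→QRM→WYN→ELX at 1.0262; arbitrage exists.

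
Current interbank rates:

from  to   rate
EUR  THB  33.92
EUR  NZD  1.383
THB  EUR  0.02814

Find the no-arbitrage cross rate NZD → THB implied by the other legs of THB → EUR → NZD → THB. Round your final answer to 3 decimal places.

25.695

Known legs of the cycle: 0.02814 × 1.383 = 0.03891762
For no arbitrage the full-cycle product must be 1, so the missing rate is 1 / 0.03891762 ≈ 25.69530.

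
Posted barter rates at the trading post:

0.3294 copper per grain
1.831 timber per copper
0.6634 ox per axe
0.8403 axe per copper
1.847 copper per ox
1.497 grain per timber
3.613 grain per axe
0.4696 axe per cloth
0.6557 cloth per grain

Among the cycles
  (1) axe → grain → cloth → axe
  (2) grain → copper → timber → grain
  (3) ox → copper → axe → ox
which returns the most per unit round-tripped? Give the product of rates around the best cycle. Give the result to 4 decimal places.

1.1125

(1) 3.613 × 0.6557 × 0.4696 = 1.11250
(2) 0.3294 × 1.831 × 1.497 = 0.90289
(3) 1.847 × 0.8403 × 0.6634 = 1.02962
Highest is cycle (1) at 1.1125 (>1, arbitrage).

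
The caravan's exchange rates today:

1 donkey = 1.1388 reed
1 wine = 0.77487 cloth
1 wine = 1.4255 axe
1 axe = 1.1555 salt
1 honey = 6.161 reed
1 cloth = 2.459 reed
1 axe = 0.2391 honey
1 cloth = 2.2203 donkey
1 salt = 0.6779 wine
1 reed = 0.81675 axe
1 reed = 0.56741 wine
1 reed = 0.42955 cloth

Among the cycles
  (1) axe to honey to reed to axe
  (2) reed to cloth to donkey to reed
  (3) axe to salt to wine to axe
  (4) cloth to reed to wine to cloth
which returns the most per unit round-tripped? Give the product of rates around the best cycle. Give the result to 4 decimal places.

1.2032

(1) 0.2391 × 6.161 × 0.81675 = 1.20315
(2) 0.42955 × 2.2203 × 1.1388 = 1.08611
(3) 1.1555 × 0.6779 × 1.4255 = 1.11661
(4) 2.459 × 0.56741 × 0.77487 = 1.08115
Highest is cycle (1) at 1.2032 (>1, arbitrage).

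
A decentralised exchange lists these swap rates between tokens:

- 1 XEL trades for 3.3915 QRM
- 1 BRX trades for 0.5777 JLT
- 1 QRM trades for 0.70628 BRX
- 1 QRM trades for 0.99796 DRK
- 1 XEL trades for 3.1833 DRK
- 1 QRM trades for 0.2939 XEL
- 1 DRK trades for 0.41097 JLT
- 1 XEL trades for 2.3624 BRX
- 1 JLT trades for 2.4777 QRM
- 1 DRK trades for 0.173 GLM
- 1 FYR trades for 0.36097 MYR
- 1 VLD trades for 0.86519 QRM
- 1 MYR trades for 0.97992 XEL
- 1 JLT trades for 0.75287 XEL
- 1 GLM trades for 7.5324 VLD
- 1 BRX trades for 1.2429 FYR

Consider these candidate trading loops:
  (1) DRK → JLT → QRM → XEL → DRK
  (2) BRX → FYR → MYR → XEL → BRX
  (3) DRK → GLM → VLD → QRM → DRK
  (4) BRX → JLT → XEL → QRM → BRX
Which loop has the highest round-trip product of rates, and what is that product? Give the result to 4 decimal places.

1.1251

(1) 0.41097 × 2.4777 × 0.2939 × 3.1833 = 0.95266
(2) 1.2429 × 0.36097 × 0.97992 × 2.3624 = 1.03861
(3) 0.173 × 7.5324 × 0.86519 × 0.99796 = 1.12513
(4) 0.5777 × 0.75287 × 3.3915 × 0.70628 = 1.04182
Highest is cycle (3) at 1.1251 (>1, arbitrage).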